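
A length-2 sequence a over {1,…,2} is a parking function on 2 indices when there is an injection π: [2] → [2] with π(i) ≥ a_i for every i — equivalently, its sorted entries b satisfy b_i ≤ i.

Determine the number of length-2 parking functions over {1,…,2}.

3

Count = 1·3^1 = 1 · 3 = 3 (Pollak)
Check (2,1) → sorted (1,2): b_i ≤ i ∀i, a PF.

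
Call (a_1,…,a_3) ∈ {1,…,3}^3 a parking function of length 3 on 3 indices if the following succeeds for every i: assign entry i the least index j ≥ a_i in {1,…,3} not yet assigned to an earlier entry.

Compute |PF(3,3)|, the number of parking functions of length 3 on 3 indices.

Count = (3−3+1)·(3+1)^(3−1) = 1×16 = 16
E.g. (1,2,1) → sorted (1,1,2): b_i ≤ i ∀i, a PF.

16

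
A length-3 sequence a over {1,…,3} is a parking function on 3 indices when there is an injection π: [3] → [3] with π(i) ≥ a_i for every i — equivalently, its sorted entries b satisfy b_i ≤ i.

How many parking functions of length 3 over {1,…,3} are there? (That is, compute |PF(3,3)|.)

16

Count = (3−3+1)·(3+1)^(3−1) = 1 · 16 = 16 (Pollak)
One tuple (2,2,1) → sorted (1,2,2): b_i ≤ i ∀i, a PF.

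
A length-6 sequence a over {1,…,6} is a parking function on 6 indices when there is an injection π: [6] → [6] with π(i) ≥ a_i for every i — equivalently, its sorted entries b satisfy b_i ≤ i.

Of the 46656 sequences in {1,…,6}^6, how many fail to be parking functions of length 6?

29849

#PF = 1·7^5 = 1×16807 = 16807 [KW]
E.g. (3,3,6,1,6,5) → sorted (1,3,3,5,6,6): b_2=3>2, not a PF.
Total 46656; non-PF = 46656−16807 = 29849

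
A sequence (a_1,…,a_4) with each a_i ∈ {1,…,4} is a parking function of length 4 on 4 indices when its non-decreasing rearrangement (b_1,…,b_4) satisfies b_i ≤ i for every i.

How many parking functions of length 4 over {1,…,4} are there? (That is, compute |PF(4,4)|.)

|PF| = (5−4)·5^(4−1) = 1×125 = 125 (Konheim–Weiss)
One tuple (3,2,3,1) → sorted (1,2,3,3): b_i ≤ i ∀i, a PF.

125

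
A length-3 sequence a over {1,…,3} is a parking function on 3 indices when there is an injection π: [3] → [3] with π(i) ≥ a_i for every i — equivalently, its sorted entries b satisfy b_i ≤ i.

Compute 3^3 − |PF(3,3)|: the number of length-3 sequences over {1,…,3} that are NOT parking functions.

|PF| = (3−3+1)·(3+1)^(3−1) = 1·16 = 16 [KW]
Check (2,2,3) → sorted (2,2,3): b_1=2>1, not a PF.
So 27 − 16 = 11 fail.

11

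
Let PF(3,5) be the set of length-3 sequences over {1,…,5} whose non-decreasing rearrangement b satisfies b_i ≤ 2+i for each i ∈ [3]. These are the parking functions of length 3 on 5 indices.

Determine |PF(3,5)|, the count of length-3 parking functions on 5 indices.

Count = 3·6^2 = 3×36 = 108
E.g. (3,5,4) → sorted (3,4,5): b_i ≤ 2+i ∀i, a PF.

108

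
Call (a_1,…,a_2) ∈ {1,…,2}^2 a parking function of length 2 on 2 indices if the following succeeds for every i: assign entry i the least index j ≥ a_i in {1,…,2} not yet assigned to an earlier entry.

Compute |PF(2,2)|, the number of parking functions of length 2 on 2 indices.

|PF(2,2)| = (2−2+1)·(2+1)^(2−1) = 1 · 3 = 3 [KW]
E.g. (1,1) → sorted (1,1): b_i ≤ i ∀i, a PF.

3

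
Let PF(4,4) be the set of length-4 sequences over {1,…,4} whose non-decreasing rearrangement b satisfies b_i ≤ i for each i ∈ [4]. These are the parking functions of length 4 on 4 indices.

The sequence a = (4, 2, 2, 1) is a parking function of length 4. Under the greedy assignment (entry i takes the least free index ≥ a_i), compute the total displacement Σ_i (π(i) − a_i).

Σπ(i) = 1+…+4 = 10; Σa = 4+2+2+1 = 9; disp = 10−9 = 1.

1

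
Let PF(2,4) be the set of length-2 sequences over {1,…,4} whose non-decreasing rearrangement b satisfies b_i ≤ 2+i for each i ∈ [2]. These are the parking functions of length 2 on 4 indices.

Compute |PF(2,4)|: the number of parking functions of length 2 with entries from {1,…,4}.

|PF| = (5−2)·5^(2−1) = 3·5 = 15 [KW]
Check (3,4) → sorted (3,4): b_i ≤ 2+i ∀i, a PF.

15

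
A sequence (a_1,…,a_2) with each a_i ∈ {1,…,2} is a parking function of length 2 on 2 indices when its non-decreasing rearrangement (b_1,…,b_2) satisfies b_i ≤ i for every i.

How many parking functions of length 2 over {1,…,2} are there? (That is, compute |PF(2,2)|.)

3

#PF = (2+1−2)·(2+1)^{2−1} = 1·3 = 3 (Pollak)
E.g. (2,1) → sorted (1,2): b_i ≤ i ∀i, a PF.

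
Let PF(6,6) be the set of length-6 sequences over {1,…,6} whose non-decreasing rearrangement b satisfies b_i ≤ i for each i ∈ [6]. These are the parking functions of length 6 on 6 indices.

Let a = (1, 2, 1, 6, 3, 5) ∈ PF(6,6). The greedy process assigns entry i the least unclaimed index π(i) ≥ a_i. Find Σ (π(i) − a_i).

3

Σπ(i) = 1+…+6 = 21; Σa = 1+2+1+6+3+5 = 18; disp = 21−18 = 3.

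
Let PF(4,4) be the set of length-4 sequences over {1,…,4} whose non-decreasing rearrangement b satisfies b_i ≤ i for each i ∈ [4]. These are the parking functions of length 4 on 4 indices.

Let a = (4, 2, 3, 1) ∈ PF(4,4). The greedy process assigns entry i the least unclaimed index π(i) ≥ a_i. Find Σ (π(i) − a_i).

Σπ(i) = 1+…+4 = 10; Σa = 4+2+3+1 = 10; disp = 10−10 = 0.

0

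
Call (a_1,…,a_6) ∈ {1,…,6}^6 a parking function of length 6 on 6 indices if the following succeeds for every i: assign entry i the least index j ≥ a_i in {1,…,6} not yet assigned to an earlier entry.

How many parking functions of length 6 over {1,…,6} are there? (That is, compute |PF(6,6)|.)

16807

Count = (6−6+1)·(6+1)^(6−1) = 1 · 16807 = 16807 [KW]
E.g. (2,3,4,5,1,1) → sorted (1,1,2,3,4,5): b_i ≤ i ∀i, a PF.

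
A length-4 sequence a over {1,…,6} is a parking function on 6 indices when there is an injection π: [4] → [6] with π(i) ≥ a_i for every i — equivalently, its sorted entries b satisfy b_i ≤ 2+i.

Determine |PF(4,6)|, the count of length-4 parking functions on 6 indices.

1029

|PF(4,6)| = (6−4+1)·(6+1)^(4−1) = 3×343 = 1029
Check (1,3,5,6) → sorted (1,3,5,6): b_i ≤ 2+i ∀i, a PF.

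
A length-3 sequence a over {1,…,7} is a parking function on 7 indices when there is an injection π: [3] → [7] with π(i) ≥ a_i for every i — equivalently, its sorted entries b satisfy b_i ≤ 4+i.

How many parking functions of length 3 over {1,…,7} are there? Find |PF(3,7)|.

320

Count = (7−3+1)·(7+1)^(3−1) = 5 · 64 = 320 (Konheim–Weiss)
One tuple (3,1,7) → sorted (1,3,7): b_i ≤ 4+i ∀i, a PF.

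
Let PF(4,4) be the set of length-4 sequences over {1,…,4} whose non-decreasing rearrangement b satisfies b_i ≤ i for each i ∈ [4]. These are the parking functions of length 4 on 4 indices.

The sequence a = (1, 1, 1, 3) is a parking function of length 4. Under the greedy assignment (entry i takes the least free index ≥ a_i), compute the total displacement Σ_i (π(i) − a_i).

Σπ(i) = 1+…+4 = 10; Σa = 1+1+1+3 = 6; disp = 10−6 = 4.

4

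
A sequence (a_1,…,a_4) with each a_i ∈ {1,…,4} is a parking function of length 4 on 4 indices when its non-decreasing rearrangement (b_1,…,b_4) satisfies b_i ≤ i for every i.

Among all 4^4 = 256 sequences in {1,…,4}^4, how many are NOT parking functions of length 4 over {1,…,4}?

Count = (5−4)·5^(4−1) = 1 · 125 = 125 (Konheim–Weiss)
Example (4,1,1,4) → sorted (1,1,4,4): b_3=4>3, not a PF.
Total 256; non-PF = 256−125 = 131

131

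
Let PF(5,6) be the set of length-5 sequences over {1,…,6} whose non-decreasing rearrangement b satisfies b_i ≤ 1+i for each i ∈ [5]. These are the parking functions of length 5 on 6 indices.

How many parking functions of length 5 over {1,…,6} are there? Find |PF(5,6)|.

4802

Count = (6+1−5)·(6+1)^{5−1} = 2 · 2401 = 4802
Example (4,4,3,2,3) → sorted (2,3,3,4,4): b_i ≤ 1+i ∀i, a PF.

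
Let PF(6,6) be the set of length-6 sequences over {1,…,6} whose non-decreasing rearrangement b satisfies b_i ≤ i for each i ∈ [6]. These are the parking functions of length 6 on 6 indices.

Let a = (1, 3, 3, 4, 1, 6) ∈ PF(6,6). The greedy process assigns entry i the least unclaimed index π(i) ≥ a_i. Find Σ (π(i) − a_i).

3

Σπ = 21 ({1..6} each once); Σa = 1+3+3+4+1+6 = 18; disp = 21−18 = 3.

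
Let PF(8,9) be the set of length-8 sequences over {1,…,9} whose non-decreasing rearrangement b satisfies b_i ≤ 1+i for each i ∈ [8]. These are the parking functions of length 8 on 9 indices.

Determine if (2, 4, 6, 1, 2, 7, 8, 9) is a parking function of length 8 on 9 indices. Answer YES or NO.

Order a: b = (1, 2, 2, 4, 6, 7, 8, 9).
  b_1=1 ≤ 2
  b_2=2 ≤ 3
  b_3=2 ≤ 4
  b_4=4 ≤ 5
  b_5=6 ≤ 6
  b_6=7 ≤ 7
  b_7=8 ≤ 8
  b_8=9 ≤ 9
All bounds hold ⇒ YES

YES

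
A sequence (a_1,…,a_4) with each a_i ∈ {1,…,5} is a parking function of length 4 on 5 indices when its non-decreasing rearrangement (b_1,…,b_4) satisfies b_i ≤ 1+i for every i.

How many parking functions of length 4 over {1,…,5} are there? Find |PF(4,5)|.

|PF(4,5)| = 2·6^3 = 2·216 = 432 (Konheim–Weiss)
E.g. (5,2,1,4) → sorted (1,2,4,5): b_i ≤ 1+i ∀i, a PF.

432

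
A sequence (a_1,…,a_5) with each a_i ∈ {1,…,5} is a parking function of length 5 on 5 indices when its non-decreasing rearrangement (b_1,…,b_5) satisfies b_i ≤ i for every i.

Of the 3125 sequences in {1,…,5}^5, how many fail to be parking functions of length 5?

|PF| = 1·6^4 = 1 · 1296 = 1296 (Pollak)
Example (4,3,4,2,3) → sorted (2,3,3,4,4): b_1=2>1, not a PF.
So 3125 − 1296 = 1829 fail.

1829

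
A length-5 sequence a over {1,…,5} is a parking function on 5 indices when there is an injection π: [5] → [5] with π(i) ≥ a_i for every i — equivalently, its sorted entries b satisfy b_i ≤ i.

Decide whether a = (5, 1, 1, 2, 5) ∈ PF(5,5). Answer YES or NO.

NO

Order a: b = (1, 1, 2, 5, 5).
  b_1=1 ≤ 1
  b_2=1 ≤ 2
  b_3=2 ≤ 3
  b_4=5 > 4
  fails at i=4 ⇒ NO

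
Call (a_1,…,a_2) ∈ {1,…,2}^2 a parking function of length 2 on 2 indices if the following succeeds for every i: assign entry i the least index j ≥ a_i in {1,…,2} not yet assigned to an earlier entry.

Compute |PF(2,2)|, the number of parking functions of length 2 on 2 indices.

3

|PF| = 1·3^1 = 1 · 3 = 3 [KW]
One tuple (2,1) → sorted (1,2): b_i ≤ i ∀i, a PF.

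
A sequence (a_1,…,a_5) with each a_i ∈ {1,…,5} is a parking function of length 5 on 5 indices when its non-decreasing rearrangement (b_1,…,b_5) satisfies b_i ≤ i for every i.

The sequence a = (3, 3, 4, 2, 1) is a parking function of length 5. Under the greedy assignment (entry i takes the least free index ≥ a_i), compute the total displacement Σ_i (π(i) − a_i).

Σπ = 15 ({1..5} each once); Σa = 3+3+4+2+1 = 13; disp = 15−13 = 2.

2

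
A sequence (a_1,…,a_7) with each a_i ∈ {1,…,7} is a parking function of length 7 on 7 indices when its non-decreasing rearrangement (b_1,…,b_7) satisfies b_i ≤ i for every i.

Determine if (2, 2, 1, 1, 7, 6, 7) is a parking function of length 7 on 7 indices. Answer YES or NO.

Rearranged: b = (1, 1, 2, 2, 6, 7, 7).
  b_1=1 ≤ 1
  b_2=1 ≤ 2
  b_3=2 ≤ 3
  b_4=2 ≤ 4
  b_5=6 > 5
  fails at i=5 ⇒ NO

NO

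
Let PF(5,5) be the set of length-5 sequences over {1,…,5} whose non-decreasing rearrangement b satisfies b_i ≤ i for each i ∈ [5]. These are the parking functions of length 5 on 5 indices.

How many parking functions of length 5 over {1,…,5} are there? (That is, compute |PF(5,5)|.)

#PF = (5−5+1)·(5+1)^(5−1) = 1×1296 = 1296
One tuple (1,3,2,5,3) → sorted (1,2,3,3,5): b_i ≤ i ∀i, a PF.

1296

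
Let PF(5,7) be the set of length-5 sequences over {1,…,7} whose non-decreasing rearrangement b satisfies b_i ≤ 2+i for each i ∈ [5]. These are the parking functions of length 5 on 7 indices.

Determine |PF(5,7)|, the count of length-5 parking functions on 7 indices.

12288

#PF = (7−5+1)·(7+1)^(5−1) = 3 · 4096 = 12288 [KW]
One tuple (3,7,1,1,2) → sorted (1,1,2,3,7): b_i ≤ 2+i ∀i, a PF.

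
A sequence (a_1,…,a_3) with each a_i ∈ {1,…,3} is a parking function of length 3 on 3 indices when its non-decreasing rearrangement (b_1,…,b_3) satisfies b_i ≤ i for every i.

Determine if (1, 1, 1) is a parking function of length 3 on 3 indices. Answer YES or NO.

YES

Order a: b = (1, 1, 1).
  b_1=1 ≤ 1
  b_2=1 ≤ 2
  b_3=1 ≤ 3
All bounds hold ⇒ YES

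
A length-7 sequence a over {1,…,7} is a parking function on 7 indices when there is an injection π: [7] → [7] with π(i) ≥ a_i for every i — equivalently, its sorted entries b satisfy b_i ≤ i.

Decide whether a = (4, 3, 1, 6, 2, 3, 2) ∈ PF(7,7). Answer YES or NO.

Order a: b = (1, 2, 2, 3, 3, 4, 6).
  b_1=1 ≤ 1
  b_2=2 ≤ 2
  b_3=2 ≤ 3
  b_4=3 ≤ 4
  b_5=3 ≤ 5
  b_6=4 ≤ 6
  b_7=6 ≤ 7
All bounds hold ⇒ YES

YES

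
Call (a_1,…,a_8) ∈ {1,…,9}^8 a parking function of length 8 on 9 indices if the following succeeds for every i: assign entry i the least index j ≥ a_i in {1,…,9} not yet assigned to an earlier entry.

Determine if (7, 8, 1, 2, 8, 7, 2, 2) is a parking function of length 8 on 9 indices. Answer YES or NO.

NO

Sorted: b = (1, 2, 2, 2, 7, 7, 8, 8).
  b_1=1 ≤ 2
  b_2=2 ≤ 3
  b_3=2 ≤ 4
  b_4=2 ≤ 5
  b_5=7 > 6
  fails at i=5 ⇒ NO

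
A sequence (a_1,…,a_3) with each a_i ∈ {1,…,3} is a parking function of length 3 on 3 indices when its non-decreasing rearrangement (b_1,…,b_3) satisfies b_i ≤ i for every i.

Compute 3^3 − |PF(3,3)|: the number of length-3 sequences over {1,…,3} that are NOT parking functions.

11

Count = 1·4^2 = 1 · 16 = 16
One tuple (2,3,3) → sorted (2,3,3): b_1=2>1, not a PF.
3^3 − 16 = 27 − 16 = 11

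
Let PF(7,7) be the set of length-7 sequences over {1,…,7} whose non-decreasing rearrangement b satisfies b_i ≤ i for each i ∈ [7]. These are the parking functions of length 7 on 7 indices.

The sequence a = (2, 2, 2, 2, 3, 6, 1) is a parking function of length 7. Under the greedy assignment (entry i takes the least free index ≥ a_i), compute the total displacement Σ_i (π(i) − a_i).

Σπ = 7·8/2 = 28 (π permutes [7]); Σa = 2+2+2+2+3+6+1 = 18; disp = 28−18 = 10.

10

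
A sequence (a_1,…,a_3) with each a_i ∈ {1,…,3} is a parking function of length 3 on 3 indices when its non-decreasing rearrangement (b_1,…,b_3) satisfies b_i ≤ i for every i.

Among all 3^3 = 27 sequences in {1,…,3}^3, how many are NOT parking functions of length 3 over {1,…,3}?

|PF| = (3−3+1)·(3+1)^(3−1) = 1·16 = 16
E.g. (2,3,2) → sorted (2,2,3): b_1=2>1, not a PF.
3^3 − 16 = 27 − 16 = 11

11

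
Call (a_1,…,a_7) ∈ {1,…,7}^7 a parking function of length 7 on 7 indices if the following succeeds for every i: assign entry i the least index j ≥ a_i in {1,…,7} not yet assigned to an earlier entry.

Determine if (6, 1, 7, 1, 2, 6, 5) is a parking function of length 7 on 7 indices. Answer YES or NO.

NO

Rearranged: b = (1, 1, 2, 5, 6, 6, 7).
  b_1=1 ≤ 1
  b_2=1 ≤ 2
  b_3=2 ≤ 3
  b_4=5 > 4
  fails at i=4 ⇒ NO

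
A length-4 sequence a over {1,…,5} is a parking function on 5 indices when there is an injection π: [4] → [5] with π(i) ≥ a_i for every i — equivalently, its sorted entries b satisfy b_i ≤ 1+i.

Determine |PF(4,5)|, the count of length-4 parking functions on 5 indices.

|PF| = 2·6^3 = 2 · 216 = 432 (Pollak)
E.g. (3,1,4,5) → sorted (1,3,4,5): b_i ≤ 1+i ∀i, a PF.

432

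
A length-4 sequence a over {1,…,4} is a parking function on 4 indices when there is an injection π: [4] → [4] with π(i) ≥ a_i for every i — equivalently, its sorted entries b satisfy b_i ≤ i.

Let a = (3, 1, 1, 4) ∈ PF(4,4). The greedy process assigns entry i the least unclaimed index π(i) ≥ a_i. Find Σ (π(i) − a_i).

Σπ(i) = 1+…+4 = 10; Σa = 3+1+1+4 = 9; disp = 10−9 = 1.

1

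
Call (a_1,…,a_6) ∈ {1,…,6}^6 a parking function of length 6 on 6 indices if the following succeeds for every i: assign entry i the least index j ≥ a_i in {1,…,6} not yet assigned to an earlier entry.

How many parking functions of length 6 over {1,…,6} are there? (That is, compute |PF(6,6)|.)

Count = 1·7^5 = 1 · 16807 = 16807 (Pollak)
One tuple (2,1,4,1,5,1) → sorted (1,1,1,2,4,5): b_i ≤ i ∀i, a PF.

16807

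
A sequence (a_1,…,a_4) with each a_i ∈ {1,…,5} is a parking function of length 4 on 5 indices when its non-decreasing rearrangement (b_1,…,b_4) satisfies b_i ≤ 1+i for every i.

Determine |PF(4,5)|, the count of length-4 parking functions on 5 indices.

432

Count = (6−4)·6^(4−1) = 2 · 216 = 432 [KW]
E.g. (1,1,1,1) → sorted (1,1,1,1): b_i ≤ 1+i ∀i, a PF.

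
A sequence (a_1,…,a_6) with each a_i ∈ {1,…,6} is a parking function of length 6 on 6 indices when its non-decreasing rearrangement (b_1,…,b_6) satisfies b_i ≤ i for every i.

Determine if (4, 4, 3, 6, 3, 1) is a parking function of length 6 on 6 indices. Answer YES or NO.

Order a: b = (1, 3, 3, 4, 4, 6).
  b_1=1 ≤ 1
  b_2=3 > 2
  fails at i=2 ⇒ NO

NO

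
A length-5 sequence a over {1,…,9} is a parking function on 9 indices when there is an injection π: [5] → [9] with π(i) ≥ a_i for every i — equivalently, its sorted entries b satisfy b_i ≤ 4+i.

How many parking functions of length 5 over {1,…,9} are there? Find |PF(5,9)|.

50000

|PF(5,9)| = (10−5)·10^(5−1) = 5 · 10000 = 50000
Check (6,3,6,2,1) → sorted (1,2,3,6,6): b_i ≤ 4+i ∀i, a PF.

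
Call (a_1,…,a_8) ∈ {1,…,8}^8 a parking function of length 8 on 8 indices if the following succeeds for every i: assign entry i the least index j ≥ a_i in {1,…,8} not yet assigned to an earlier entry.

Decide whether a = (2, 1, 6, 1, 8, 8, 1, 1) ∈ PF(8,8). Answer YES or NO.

Rearranged: b = (1, 1, 1, 1, 2, 6, 8, 8).
  b_1=1 ≤ 1
  b_2=1 ≤ 2
  b_3=1 ≤ 3
  b_4=1 ≤ 4
  b_5=2 ≤ 5
  b_6=6 ≤ 6
  b_7=8 > 7
  fails at i=7 ⇒ NO

NO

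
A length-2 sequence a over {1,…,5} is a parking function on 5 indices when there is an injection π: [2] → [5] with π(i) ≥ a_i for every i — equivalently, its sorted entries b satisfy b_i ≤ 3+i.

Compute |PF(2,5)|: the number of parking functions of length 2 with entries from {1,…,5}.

24

|PF| = (5+1−2)·(5+1)^{2−1} = 4×6 = 24
One tuple (2,2) → sorted (2,2): b_i ≤ 3+i ∀i, a PF.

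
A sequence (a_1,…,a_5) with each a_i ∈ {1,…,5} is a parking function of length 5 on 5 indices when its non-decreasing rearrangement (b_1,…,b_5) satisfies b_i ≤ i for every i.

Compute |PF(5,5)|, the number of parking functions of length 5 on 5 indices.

1296

|PF(5,5)| = (5+1−5)·(5+1)^{5−1} = 1 · 1296 = 1296
One tuple (4,1,2,4,2) → sorted (1,2,2,4,4): b_i ≤ i ∀i, a PF.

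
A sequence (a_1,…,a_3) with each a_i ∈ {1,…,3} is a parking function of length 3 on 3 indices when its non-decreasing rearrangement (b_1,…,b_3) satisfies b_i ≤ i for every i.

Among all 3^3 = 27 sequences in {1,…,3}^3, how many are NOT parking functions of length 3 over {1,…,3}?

11

#PF = 1·4^2 = 1·16 = 16 [KW]
Example (3,3,3) → sorted (3,3,3): b_1=3>1, not a PF.
Total 27; non-PF = 27−16 = 11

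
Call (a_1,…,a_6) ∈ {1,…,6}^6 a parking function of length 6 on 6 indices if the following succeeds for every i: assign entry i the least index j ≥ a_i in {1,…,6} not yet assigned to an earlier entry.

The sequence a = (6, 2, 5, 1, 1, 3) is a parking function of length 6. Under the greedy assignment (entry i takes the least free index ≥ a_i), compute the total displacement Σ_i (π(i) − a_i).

3

Σπ = 21 ({1..6} each once); Σa = 6+2+5+1+1+3 = 18; disp = 21−18 = 3.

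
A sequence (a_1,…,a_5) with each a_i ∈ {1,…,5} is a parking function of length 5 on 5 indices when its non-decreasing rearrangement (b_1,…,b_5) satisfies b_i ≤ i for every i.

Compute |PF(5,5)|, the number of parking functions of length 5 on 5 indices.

|PF(5,5)| = (5+1−5)·(5+1)^{5−1} = 1×1296 = 1296 (Pollak)
One tuple (1,1,2,3,1) → sorted (1,1,1,2,3): b_i ≤ i ∀i, a PF.

1296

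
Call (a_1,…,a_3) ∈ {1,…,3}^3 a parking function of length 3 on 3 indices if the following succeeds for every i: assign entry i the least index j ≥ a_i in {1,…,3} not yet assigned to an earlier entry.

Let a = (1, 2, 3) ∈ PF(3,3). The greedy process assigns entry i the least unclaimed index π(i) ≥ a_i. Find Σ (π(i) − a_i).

0

Σπ = 6 ({1..3} each once); Σa = 1+2+3 = 6; disp = 6−6 = 0.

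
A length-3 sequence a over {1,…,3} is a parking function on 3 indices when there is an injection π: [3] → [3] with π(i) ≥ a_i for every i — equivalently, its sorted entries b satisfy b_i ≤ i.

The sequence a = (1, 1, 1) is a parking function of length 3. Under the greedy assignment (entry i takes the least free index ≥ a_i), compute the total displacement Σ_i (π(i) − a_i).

Σπ(i) = 1+…+3 = 6; Σa = 1+1+1 = 3; disp = 6−3 = 3.

3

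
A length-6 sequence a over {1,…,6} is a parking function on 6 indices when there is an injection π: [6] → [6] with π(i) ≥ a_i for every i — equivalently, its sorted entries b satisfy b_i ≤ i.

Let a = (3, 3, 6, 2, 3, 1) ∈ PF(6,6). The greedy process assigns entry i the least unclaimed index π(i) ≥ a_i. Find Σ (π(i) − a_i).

Σπ(i) = 1+…+6 = 21; Σa = 3+3+6+2+3+1 = 18; disp = 21−18 = 3.

3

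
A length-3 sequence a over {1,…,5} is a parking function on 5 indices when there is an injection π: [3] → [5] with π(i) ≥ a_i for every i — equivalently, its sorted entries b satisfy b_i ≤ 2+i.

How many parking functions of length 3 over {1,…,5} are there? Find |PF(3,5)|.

#PF = (6−3)·6^(3−1) = 3 · 36 = 108 (Konheim–Weiss)
Example (1,1,5) → sorted (1,1,5): b_i ≤ 2+i ∀i, a PF.

108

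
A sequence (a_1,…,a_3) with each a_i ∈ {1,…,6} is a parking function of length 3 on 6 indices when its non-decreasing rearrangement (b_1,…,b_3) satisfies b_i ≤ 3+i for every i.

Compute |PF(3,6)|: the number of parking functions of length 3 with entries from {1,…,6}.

196

|PF(3,6)| = (6−3+1)·(6+1)^(3−1) = 4 · 49 = 196 [KW]
One tuple (4,2,5) → sorted (2,4,5): b_i ≤ 3+i ∀i, a PF.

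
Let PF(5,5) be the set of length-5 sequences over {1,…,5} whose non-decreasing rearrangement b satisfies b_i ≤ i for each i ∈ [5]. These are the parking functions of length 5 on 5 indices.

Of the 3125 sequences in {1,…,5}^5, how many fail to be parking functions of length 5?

1829

|PF(5,5)| = (5+1−5)·(5+1)^{5−1} = 1·1296 = 1296 (Pollak)
Example (5,5,4,1,5) → sorted (1,4,5,5,5): b_2=4>2, not a PF.
So 3125 − 1296 = 1829 fail.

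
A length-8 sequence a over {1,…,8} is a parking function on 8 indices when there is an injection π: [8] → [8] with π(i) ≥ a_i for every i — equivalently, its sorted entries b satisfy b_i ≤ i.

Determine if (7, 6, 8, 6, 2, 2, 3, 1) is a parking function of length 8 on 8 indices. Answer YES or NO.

Rearranged: b = (1, 2, 2, 3, 6, 6, 7, 8).
  b_1=1 ≤ 1
  b_2=2 ≤ 2
  b_3=2 ≤ 3
  b_4=3 ≤ 4
  b_5=6 > 5
  fails at i=5 ⇒ NO

NO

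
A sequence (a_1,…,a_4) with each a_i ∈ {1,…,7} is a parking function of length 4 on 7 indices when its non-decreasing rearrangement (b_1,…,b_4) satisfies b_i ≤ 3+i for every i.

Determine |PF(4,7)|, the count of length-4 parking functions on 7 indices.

|PF(4,7)| = (8−4)·8^(4−1) = 4 · 512 = 2048 [KW]
E.g. (3,1,1,4) → sorted (1,1,3,4): b_i ≤ 3+i ∀i, a PF.

2048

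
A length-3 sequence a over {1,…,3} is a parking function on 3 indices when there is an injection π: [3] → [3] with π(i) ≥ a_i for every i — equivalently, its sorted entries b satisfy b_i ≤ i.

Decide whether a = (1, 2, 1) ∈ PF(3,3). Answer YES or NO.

Rearranged: b = (1, 1, 2).
  b_1=1 ≤ 1
  b_2=1 ≤ 2
  b_3=2 ≤ 3
All bounds hold ⇒ YES

YES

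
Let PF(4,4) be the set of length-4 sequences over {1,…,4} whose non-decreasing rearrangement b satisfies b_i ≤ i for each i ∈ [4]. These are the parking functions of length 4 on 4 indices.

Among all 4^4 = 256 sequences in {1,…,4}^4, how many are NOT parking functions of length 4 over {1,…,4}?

|PF| = 1·5^3 = 1·125 = 125 (Konheim–Weiss)
Example (1,1,4,4) → sorted (1,1,4,4): b_3=4>3, not a PF.
So 256 − 125 = 131 fail.

131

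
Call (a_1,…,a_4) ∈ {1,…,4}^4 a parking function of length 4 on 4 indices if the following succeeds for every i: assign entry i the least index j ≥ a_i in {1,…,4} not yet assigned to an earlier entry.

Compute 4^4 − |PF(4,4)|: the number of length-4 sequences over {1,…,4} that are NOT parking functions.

|PF| = (5−4)·5^(4−1) = 1·125 = 125
E.g. (4,4,4,1) → sorted (1,4,4,4): b_2=4>2, not a PF.
Total 256; non-PF = 256−125 = 131

131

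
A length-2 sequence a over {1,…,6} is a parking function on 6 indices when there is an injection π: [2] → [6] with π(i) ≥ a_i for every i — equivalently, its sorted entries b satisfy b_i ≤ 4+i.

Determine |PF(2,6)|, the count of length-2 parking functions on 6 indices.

|PF| = (6+1−2)·(6+1)^{2−1} = 5·7 = 35 (Pollak)
E.g. (2,3) → sorted (2,3): b_i ≤ 4+i ∀i, a PF.

35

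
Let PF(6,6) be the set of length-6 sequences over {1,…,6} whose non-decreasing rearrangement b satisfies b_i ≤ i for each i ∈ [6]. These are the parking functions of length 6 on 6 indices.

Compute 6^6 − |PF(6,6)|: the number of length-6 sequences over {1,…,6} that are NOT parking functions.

#PF = (6−6+1)·(6+1)^(6−1) = 1×16807 = 16807 (Konheim–Weiss)
E.g. (6,5,1,4,6,6) → sorted (1,4,5,6,6,6): b_2=4>2, not a PF.
So 46656 − 16807 = 29849 fail.

29849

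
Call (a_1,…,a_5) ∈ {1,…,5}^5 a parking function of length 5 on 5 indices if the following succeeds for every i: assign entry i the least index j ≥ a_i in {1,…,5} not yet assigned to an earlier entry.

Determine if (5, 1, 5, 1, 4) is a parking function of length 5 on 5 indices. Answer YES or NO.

NO

Rearranged: b = (1, 1, 4, 5, 5).
  b_1=1 ≤ 1
  b_2=1 ≤ 2
  b_3=4 > 3
  fails at i=3 ⇒ NO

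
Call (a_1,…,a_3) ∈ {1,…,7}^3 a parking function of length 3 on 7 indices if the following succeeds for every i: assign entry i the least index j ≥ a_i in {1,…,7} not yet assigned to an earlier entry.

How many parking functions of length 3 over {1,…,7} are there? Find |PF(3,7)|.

#PF = 5·8^2 = 5·64 = 320
Check (2,7,6) → sorted (2,6,7): b_i ≤ 4+i ∀i, a PF.

320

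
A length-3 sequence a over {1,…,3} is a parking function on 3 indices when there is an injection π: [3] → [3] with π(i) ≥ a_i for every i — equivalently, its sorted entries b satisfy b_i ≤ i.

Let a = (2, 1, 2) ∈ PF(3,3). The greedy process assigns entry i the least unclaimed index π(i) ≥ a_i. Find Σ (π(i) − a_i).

Σπ = 6 ({1..3} each once); Σa = 2+1+2 = 5; disp = 6−5 = 1.

1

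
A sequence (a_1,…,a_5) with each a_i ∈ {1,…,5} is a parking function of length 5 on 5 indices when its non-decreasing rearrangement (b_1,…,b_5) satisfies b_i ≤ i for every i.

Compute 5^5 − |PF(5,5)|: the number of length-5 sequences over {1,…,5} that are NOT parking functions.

|PF| = (5+1−5)·(5+1)^{5−1} = 1 · 1296 = 1296 (Pollak)
One tuple (2,2,5,4,5) → sorted (2,2,4,5,5): b_1=2>1, not a PF.
Total 3125; non-PF = 3125−1296 = 1829

1829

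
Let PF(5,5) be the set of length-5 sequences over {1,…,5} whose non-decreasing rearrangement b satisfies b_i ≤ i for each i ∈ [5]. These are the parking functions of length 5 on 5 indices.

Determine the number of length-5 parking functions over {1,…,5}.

Count = (5+1−5)·(5+1)^{5−1} = 1×1296 = 1296 [KW]
E.g. (3,1,1,3,4) → sorted (1,1,3,3,4): b_i ≤ i ∀i, a PF.

1296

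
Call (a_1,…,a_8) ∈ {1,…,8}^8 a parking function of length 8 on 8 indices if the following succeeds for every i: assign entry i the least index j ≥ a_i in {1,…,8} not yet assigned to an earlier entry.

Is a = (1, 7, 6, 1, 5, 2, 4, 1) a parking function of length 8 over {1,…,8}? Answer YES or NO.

Rearranged: b = (1, 1, 1, 2, 4, 5, 6, 7).
  b_1=1 ≤ 1
  b_2=1 ≤ 2
  b_3=1 ≤ 3
  b_4=2 ≤ 4
  b_5=4 ≤ 5
  b_6=5 ≤ 6
  b_7=6 ≤ 7
  b_8=7 ≤ 8
All bounds hold ⇒ YES

YES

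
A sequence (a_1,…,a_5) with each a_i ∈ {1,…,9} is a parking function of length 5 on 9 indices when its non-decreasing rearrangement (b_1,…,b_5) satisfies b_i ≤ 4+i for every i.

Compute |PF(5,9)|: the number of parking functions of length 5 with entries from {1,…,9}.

|PF(5,9)| = (9+1−5)·(9+1)^{5−1} = 5·10000 = 50000 (Konheim–Weiss)
E.g. (5,8,9,1,5) → sorted (1,5,5,8,9): b_i ≤ 4+i ∀i, a PF.

50000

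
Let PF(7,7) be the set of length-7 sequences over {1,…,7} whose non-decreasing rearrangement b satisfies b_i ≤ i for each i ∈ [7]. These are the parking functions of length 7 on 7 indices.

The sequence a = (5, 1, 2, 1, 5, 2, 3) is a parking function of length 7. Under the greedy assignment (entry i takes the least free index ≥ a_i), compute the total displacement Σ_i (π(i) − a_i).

Σπ(i) = 1+…+7 = 28; Σa = 5+1+2+1+5+2+3 = 19; disp = 28−19 = 9.

9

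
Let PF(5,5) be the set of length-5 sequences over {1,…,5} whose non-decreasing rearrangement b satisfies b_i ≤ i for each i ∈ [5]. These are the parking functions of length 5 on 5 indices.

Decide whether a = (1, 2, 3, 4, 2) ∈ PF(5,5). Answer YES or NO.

Sorted: b = (1, 2, 2, 3, 4).
  b_1=1 ≤ 1
  b_2=2 ≤ 2
  b_3=2 ≤ 3
  b_4=3 ≤ 4
  b_5=4 ≤ 5
All bounds hold ⇒ YES

YES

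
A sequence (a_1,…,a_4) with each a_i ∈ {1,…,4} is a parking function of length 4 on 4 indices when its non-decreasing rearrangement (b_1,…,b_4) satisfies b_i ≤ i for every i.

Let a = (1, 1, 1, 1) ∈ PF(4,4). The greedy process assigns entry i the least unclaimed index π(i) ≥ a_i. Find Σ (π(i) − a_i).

6

Σπ = 10 ({1..4} each once); Σa = 1+1+1+1 = 4; disp = 10−4 = 6.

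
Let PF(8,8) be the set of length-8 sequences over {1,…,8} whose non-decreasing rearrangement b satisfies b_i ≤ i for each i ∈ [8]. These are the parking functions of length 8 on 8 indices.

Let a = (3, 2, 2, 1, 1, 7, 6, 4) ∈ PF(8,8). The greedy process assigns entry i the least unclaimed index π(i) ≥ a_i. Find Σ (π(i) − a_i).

10

Σπ = 8·9/2 = 36 (π permutes [8]); Σa = 3+2+2+1+1+7+6+4 = 26; disp = 36−26 = 10.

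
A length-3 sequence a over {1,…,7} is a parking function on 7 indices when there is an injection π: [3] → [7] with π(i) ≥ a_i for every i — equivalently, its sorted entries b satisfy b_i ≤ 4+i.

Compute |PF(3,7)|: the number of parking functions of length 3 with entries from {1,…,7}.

#PF = 5·8^2 = 5 · 64 = 320
One tuple (2,4,6) → sorted (2,4,6): b_i ≤ 4+i ∀i, a PF.

320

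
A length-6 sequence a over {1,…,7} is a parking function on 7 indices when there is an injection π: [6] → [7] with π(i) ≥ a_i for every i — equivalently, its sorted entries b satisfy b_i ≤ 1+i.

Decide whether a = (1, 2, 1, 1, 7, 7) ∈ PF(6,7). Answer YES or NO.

NO

Sorted: b = (1, 1, 1, 2, 7, 7).
  b_1=1 ≤ 2
  b_2=1 ≤ 3
  b_3=1 ≤ 4
  b_4=2 ≤ 5
  b_5=7 > 6
  fails at i=5 ⇒ NO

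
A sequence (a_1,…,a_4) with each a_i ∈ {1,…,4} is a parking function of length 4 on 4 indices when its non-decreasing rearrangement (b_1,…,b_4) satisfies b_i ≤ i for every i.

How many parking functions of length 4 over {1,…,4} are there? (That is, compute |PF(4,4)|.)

#PF = (5−4)·5^(4−1) = 1×125 = 125 [KW]
Example (1,3,3,1) → sorted (1,1,3,3): b_i ≤ i ∀i, a PF.

125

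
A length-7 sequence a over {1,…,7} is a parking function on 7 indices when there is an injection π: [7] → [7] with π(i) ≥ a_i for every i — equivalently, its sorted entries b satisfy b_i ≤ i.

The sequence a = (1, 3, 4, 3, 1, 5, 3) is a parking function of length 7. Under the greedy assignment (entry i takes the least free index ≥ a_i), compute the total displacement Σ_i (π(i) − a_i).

8

Σπ(i) = 1+…+7 = 28; Σa = 1+3+4+3+1+5+3 = 20; disp = 28−20 = 8.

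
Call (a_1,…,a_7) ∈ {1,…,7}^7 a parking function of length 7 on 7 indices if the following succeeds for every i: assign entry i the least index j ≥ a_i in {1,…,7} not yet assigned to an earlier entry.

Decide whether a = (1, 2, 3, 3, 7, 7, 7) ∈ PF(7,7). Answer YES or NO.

Sorted: b = (1, 2, 3, 3, 7, 7, 7).
  b_1=1 ≤ 1
  b_2=2 ≤ 2
  b_3=3 ≤ 3
  b_4=3 ≤ 4
  b_5=7 > 5
  fails at i=5 ⇒ NO

NO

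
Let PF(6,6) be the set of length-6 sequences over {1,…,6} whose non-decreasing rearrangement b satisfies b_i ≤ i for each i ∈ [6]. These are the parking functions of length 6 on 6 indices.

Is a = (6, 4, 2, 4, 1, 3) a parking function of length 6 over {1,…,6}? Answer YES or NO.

Order a: b = (1, 2, 3, 4, 4, 6).
  b_1=1 ≤ 1
  b_2=2 ≤ 2
  b_3=3 ≤ 3
  b_4=4 ≤ 4
  b_5=4 ≤ 5
  b_6=6 ≤ 6
All bounds hold ⇒ YES

YES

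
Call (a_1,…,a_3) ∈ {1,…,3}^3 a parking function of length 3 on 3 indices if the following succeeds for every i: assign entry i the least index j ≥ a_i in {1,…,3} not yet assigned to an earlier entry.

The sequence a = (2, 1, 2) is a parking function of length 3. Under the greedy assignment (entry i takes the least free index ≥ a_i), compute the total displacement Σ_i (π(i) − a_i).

1

Σπ(i) = 1+…+3 = 6; Σa = 2+1+2 = 5; disp = 6−5 = 1.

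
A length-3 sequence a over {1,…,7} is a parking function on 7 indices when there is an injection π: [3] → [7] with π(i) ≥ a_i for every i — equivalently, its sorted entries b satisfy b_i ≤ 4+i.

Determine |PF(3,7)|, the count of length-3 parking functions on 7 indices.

320

|PF| = (7−3+1)·(7+1)^(3−1) = 5 · 64 = 320 (Pollak)
Example (2,2,4) → sorted (2,2,4): b_i ≤ 4+i ∀i, a PF.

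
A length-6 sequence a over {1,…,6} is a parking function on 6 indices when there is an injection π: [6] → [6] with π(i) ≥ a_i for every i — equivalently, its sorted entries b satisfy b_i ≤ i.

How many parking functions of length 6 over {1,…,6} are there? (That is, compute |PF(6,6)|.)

|PF| = (6+1−6)·(6+1)^{6−1} = 1 · 16807 = 16807 (Konheim–Weiss)
Check (2,4,2,4,2,1) → sorted (1,2,2,2,4,4): b_i ≤ i ∀i, a PF.

16807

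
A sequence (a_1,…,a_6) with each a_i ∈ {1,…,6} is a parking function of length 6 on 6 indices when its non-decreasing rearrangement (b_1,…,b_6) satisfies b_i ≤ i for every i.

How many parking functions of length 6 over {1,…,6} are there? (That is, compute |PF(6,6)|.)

Count = (6−6+1)·(6+1)^(6−1) = 1×16807 = 16807 (Konheim–Weiss)
Check (5,2,1,6,1,4) → sorted (1,1,2,4,5,6): b_i ≤ i ∀i, a PF.

16807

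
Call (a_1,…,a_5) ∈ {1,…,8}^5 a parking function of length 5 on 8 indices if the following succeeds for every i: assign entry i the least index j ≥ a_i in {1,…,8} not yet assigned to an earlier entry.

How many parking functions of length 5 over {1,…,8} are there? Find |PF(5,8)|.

|PF| = (8−5+1)·(8+1)^(5−1) = 4×6561 = 26244
Example (3,5,8,7,2) → sorted (2,3,5,7,8): b_i ≤ 3+i ∀i, a PF.

26244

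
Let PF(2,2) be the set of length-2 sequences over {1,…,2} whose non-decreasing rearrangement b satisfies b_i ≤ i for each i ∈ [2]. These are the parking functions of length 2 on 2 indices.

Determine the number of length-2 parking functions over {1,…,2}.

#PF = (3−2)·3^(2−1) = 1×3 = 3 (Pollak)
Check (1,2) → sorted (1,2): b_i ≤ i ∀i, a PF.

3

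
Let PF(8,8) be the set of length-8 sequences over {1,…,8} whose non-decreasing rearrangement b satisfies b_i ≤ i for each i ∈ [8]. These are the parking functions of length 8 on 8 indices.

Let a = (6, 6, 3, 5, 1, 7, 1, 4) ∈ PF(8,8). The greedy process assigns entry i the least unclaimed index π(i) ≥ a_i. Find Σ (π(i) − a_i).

3

Σπ = 8·9/2 = 36 (π permutes [8]); Σa = 6+6+3+5+1+7+1+4 = 33; disp = 36−33 = 3.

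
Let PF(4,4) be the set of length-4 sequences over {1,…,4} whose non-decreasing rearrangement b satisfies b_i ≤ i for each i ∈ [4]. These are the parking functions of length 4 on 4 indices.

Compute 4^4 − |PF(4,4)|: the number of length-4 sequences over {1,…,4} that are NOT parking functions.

131

#PF = (4−4+1)·(4+1)^(4−1) = 1×125 = 125 (Konheim–Weiss)
E.g. (3,4,4,2) → sorted (2,3,4,4): b_1=2>1, not a PF.
4^4 − 125 = 256 − 125 = 131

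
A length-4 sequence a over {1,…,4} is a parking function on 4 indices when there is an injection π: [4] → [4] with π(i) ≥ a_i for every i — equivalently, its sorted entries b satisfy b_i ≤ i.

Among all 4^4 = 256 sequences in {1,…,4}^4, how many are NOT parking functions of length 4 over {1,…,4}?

131

|PF(4,4)| = (4−4+1)·(4+1)^(4−1) = 1 · 125 = 125 [KW]
Check (3,3,4,4) → sorted (3,3,4,4): b_1=3>1, not a PF.
So 256 − 125 = 131 fail.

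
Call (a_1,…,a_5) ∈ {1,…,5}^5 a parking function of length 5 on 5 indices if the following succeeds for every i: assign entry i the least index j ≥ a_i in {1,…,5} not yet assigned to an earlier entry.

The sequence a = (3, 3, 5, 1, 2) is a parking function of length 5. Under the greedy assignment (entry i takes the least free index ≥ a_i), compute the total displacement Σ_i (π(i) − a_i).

1

Σπ(i) = 1+…+5 = 15; Σa = 3+3+5+1+2 = 14; disp = 15−14 = 1.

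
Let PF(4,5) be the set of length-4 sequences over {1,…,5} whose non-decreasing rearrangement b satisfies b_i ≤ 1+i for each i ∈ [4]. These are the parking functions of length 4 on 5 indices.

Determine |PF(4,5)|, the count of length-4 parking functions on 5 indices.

#PF = 2·6^3 = 2 · 216 = 432 [KW]
Check (5,3,3,1) → sorted (1,3,3,5): b_i ≤ 1+i ∀i, a PF.

432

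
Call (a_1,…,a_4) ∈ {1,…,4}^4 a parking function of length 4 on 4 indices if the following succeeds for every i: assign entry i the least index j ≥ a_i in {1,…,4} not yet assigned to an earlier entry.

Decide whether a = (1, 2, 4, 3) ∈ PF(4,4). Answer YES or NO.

Order a: b = (1, 2, 3, 4).
  b_1=1 ≤ 1
  b_2=2 ≤ 2
  b_3=3 ≤ 3
  b_4=4 ≤ 4
All bounds hold ⇒ YES

YES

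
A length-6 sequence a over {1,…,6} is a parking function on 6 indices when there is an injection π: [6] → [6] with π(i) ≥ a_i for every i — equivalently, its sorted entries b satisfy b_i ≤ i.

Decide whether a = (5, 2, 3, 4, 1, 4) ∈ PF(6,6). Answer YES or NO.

Rearranged: b = (1, 2, 3, 4, 4, 5).
  b_1=1 ≤ 1
  b_2=2 ≤ 2
  b_3=3 ≤ 3
  b_4=4 ≤ 4
  b_5=4 ≤ 5
  b_6=5 ≤ 6
All bounds hold ⇒ YES

YES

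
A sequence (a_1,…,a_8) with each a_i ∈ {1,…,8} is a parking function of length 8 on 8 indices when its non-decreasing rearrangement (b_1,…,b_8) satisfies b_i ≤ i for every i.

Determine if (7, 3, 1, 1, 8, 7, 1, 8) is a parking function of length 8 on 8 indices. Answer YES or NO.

NO

Rearranged: b = (1, 1, 1, 3, 7, 7, 8, 8).
  b_1=1 ≤ 1
  b_2=1 ≤ 2
  b_3=1 ≤ 3
  b_4=3 ≤ 4
  b_5=7 > 5
  fails at i=5 ⇒ NO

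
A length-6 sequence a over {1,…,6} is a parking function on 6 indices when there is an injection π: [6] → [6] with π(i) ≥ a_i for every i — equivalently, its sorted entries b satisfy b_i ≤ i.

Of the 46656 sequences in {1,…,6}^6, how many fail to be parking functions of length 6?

#PF = (6+1−6)·(6+1)^{6−1} = 1 · 16807 = 16807 (Pollak)
Example (3,6,6,1,6,6) → sorted (1,3,6,6,6,6): b_2=3>2, not a PF.
Total 46656; non-PF = 46656−16807 = 29849

29849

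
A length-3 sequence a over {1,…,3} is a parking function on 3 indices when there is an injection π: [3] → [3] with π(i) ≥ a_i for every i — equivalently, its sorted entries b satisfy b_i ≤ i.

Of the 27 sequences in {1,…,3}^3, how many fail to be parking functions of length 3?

11

Count = (3+1−3)·(3+1)^{3−1} = 1·16 = 16 (Konheim–Weiss)
One tuple (3,3,1) → sorted (1,3,3): b_2=3>2, not a PF.
So 27 − 16 = 11 fail.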